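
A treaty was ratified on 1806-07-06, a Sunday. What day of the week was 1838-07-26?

Thursday

Day-of-year of July 6, 1806: 187.
Day-of-year of July 26, 1838: 207.
1806 has 365 days, so 365 − 187 = 178 days remain in 1806.
Full years 1807–1837: 23 common + 8 leap = 23×365 + 8×366 = 11323 days.
Total: 178 + 11323 + 207 = 11708 days.
11708 mod 7 = 4, so 4 days after Sunday is Thursday.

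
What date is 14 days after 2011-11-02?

2011-11-16

Count 14 days after November 2, 2011:
Within November 2011: 16 − 2 = 14 days.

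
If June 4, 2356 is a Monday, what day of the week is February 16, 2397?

Sunday

From June 4, 2356 to June 4, 2396: 40 years, of which 10 contain a Feb 29 — 30×365 + 10×366 = 14610 days.
June 2396: 30 − 4 = 26 days remain.
Then July (31), August (31), September (30), October (31), November (30), December (31), January (31): 31 + 31 + 30 + 31 + 30 + 31 + 31 = 215 days.
February 1–16, 2397: 16 days (2397 is not a leap year).
Residual: 257 days.
Total: 14867 days.
14867 mod 7 = 6, so 6 days after Monday is Sunday.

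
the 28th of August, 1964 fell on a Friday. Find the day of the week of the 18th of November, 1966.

Friday

August 28, 1964 → August 28, 1965: 365 days.
August 28, 1965 → August 28, 1966: 365 days.
August 1966: 31 − 28 = 3 days remain.
Then September (30), October (31): 30 + 31 = 61 days.
November 1–18, 1966: 18 days.
Residual: 82 days.
Total: 812 days.
812 is a multiple of 7, so the 18th of November, 1966 falls on the same weekday: Friday.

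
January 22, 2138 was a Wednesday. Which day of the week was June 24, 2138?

January 2138: 31 − 22 = 9 days remain.
Then February 2138 (28), March (31), April (30), May (31): 28 + 31 + 30 + 31 = 120 days.
June 1–24, 2138: 24 days.
Total: 9 + 120 + 24 = 153 days.
153 mod 7 = 6, so 6 days after Wednesday is Tuesday.

Tuesday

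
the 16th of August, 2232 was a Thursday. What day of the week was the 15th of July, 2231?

Friday

Count forward from the earlier date (July 15, 2231) to the later (August 16, 2232):
July 15, 2231 → July 15, 2232: 366 days (2232 is a leap year).
July 2232: 31 − 15 = 16 days remain.
August 1–16, 2232: 16 days.
Residual: 32 days.
Total: 398 days.
398 mod 7 = 6, so 6 days before Thursday is Friday.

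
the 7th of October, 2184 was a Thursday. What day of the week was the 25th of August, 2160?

Count forward from the earlier date (August 25, 2160) to the later (October 7, 2184):
From August 25, 2160 to August 25, 2184: 24 years, of which 6 contain a Feb 29 — 18×365 + 6×366 = 8766 days.
August 2184: 31 − 25 = 6 days remain.
Then September (30): 30 days.
October 1–7, 2184: 7 days.
Residual: 43 days.
Total: 8809 days.
8809 mod 7 = 3, so 3 days before Thursday is Monday.

Monday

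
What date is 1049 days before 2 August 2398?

18 September 2395

Count 1049 days before August 2, 2398:
Day-of-year of September 18, 2395: 261.
Day-of-year of August 2, 2398: 214.
2395 has 365 days, so 365 − 261 = 104 days remain in 2395.
Full years: 2396: 366; 2397: 365. Sum = 731.
Total: 104 + 731 + 214 = 1049 days.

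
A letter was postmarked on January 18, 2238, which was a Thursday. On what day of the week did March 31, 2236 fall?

Thursday

Count forward from the earlier date (March 31, 2236) to the later (January 18, 2238):
Day-of-year of March 31, 2236: 91.
Day-of-year of January 18, 2238: 18.
2236 has 366 days, so 366 − 91 = 275 days remain in 2236.
Full years: 2237: 365. Sum = 365.
Total: 275 + 365 + 18 = 658 days.
658 is a multiple of 7, so March 31, 2236 falls on the same weekday: Thursday.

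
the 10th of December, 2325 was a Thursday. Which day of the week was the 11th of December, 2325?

Within December 2325: 11 − 10 = 1 day.
1 mod 7 = 1, so 1 day after Thursday is Friday.

Friday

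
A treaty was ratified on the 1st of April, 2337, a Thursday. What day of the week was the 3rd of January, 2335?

Thursday

Count forward from the earlier date (January 3, 2335) to the later (April 1, 2337):
January 2335: 31 − 3 = 28 days remain.
Then 26 full months totalling 790 days.
April 1, 2337: 1 day.
Total: 28 + 790 + 1 = 819 days.
819 is a multiple of 7, so the 3rd of January, 2335 falls on the same weekday: Thursday.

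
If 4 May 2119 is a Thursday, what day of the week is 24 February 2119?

Friday

Count forward from the earlier date (February 24, 2119) to the later (May 4, 2119):
February 2119: 28 − 24 = 4 days remain (2119 is not a leap year, so February has 28 days).
Then March (31), April (30): 31 + 30 = 61 days.
May 1–4, 2119: 4 days.
Total: 4 + 61 + 4 = 69 days.
69 mod 7 = 6, so 6 days before Thursday is Friday.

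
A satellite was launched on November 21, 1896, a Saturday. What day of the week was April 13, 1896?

Count forward from the earlier date (April 13, 1896) to the later (November 21, 1896):
April 1896: 30 − 13 = 17 days remain.
Then May (31), June (30), July (31), August (31), September (30), October (31): 31 + 30 + 31 + 31 + 30 + 31 = 184 days.
November 1–21, 1896: 21 days.
Total: 17 + 184 + 21 = 222 days.
222 mod 7 = 5, so 5 days before Saturday is Monday.

Monday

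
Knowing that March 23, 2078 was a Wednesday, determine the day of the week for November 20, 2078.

Sunday

March 2078: 31 − 23 = 8 days remain.
Then April (30), May (31), June (30), July (31), August (31), September (30), October (31): 30 + 31 + 30 + 31 + 31 + 30 + 31 = 214 days.
November 1–20, 2078: 20 days.
Total: 8 + 214 + 20 = 242 days.
242 mod 7 = 4, so 4 days after Wednesday is Sunday.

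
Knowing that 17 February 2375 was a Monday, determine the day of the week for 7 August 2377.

Day-of-year of February 17, 2375: 48.
Day-of-year of August 7, 2377: 219.
2375 has 365 days, so 365 − 48 = 317 days remain in 2375.
Full years: 2376: 366. Sum = 366.
Total: 317 + 366 + 219 = 902 days.
902 mod 7 = 6, so 6 days after Monday is Sunday.

Sunday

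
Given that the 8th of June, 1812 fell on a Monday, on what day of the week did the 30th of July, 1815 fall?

Sunday

June 8, 1812 → June 8, 1813: 365 days.
June 8, 1813 → June 8, 1814: 365 days.
June 8, 1814 → June 8, 1815: 365 days.
June 1815: 30 − 8 = 22 days remain.
July 1–30, 1815: 30 days.
Residual: 52 days.
Total: 1147 days.
1147 mod 7 = 6, so 6 days after Monday is Sunday.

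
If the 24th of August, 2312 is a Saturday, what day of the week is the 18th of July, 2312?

Count forward from the earlier date (July 18, 2312) to the later (August 24, 2312):
July 2312: 31 − 18 = 13 days remain.
August 1–24, 2312: 24 days.
Total: 13 + 24 = 37 days.
37 mod 7 = 2, so 2 days before Saturday is Thursday.

Thursday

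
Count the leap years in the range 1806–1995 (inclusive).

46

Years divisible by 4: 1808, 1812, …, 1992 — 47 in all.
Of these, 1900 is divisible by 100 but not 400, so not leap.
Leap years: 47 − 1 = 46.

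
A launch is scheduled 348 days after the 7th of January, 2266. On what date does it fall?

the 21st of December, 2266

Count 348 days after January 7, 2266:
January 2266: 31 − 7 = 24 days remain.
Then 10 full months totalling 303 days.
December 1–21, 2266: 21 days.
Total: 24 + 303 + 21 = 348 days.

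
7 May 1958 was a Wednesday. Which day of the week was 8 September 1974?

From May 7, 1958 to May 7, 1974: 16 years, of which 4 contain a Feb 29 — 12×365 + 4×366 = 5844 days.
May 1974: 31 − 7 = 24 days remain.
Then June (30), July (31), August (31): 30 + 31 + 31 = 92 days.
September 1–8, 1974: 8 days.
Residual: 124 days.
Total: 5968 days.
5968 mod 7 = 4, so 4 days after Wednesday is Sunday.

Sunday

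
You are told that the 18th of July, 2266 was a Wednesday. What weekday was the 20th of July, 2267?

Saturday

July 2266: 31 − 18 = 13 days remain.
Then 11 full months totalling 334 days.
July 1–20, 2267: 20 days.
Total: 13 + 334 + 20 = 367 days.
367 mod 7 = 3, so 3 days after Wednesday is Saturday.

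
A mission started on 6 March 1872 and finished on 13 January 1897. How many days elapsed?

9079

From March 6, 1872 to March 6, 1896: 24 years, of which 6 contain a Feb 29 — 18×365 + 6×366 = 8766 days.
March 1896: 31 − 6 = 25 days remain.
Then 9 full months totalling 275 days.
January 1–13, 1897: 13 days.
Residual: 313 days.
Total: 9079 days.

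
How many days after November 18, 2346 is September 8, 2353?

2486

November 18, 2346 → November 18, 2347: 365 days.
November 18, 2347 → November 18, 2348: 366 days (2348 is a leap year).
November 18, 2348 → November 18, 2349: 365 days.
November 18, 2349 → November 18, 2350: 365 days.
November 18, 2350 → November 18, 2351: 365 days.
November 18, 2351 → November 18, 2352: 366 days (2352 is a leap year).
November 2352: 30 − 18 = 12 days remain.
Then 9 full months totalling 274 days.
September 1–8, 2353: 8 days.
Residual: 294 days.
Total: 2486 days.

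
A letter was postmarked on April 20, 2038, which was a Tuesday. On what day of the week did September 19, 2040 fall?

Wednesday

April 2038: 30 − 20 = 10 days remain.
Then 28 full months totalling 854 days.
September 1–19, 2040: 19 days.
Total: 10 + 854 + 19 = 883 days.
883 mod 7 = 1, so 1 day after Tuesday is Wednesday.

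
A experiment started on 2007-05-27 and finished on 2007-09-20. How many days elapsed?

May 2007: 31 − 27 = 4 days remain.
Then June (30), July (31), August (31): 30 + 31 + 31 = 92 days.
September 1–20, 2007: 20 days.
Total: 4 + 92 + 20 = 116 days.

116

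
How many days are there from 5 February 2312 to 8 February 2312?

Within February 2312: 8 − 5 = 3 days.

3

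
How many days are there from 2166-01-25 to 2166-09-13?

January 2166: 31 − 25 = 6 days remain.
Then February 2166 (28), March (31), April (30), May (31), June (30), July (31), August (31): 28 + 31 + 30 + 31 + 30 + 31 + 31 = 212 days.
September 1–13, 2166: 13 days.
Total: 6 + 212 + 13 = 231 days.

231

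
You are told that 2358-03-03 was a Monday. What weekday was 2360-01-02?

March 3, 2358 → March 3, 2359: 365 days.
March 2359: 31 − 3 = 28 days remain.
Then 9 full months totalling 275 days.
January 1–2, 2360: 2 days.
Residual: 305 days.
Total: 670 days.
670 mod 7 = 5, so 5 days after Monday is Saturday.

Saturday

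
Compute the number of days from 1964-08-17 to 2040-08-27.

27769

Day-of-year of August 17, 1964: 230.
Day-of-year of August 27, 2040: 240.
1964 has 366 days, so 366 − 230 = 136 days remain in 1964.
Full years 1965–2039: 57 common + 18 leap = 57×365 + 18×366 = 27393 days.
Total: 136 + 27393 + 240 = 27769 days.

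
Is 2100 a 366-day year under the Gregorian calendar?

2100 is not a leap year (divisible by 100 but not 400).

No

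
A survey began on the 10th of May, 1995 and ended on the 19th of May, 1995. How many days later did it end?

Within May 1995: 19 − 10 = 9 days.

9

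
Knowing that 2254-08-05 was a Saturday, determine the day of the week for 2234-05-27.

Tuesday

Count forward from the earlier date (May 27, 2234) to the later (August 5, 2254):
From May 27, 2234 to May 27, 2254: 20 years, of which 5 contain a Feb 29 — 15×365 + 5×366 = 7305 days.
May 2254: 31 − 27 = 4 days remain.
Then June (30), July (31): 30 + 31 = 61 days.
August 1–5, 2254: 5 days.
Residual: 70 days.
Total: 7375 days.
7375 mod 7 = 4, so 4 days before Saturday is Tuesday.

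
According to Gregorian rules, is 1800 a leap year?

1800 is not a leap year (divisible by 100 but not 400).

No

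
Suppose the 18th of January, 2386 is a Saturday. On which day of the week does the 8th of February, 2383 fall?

Count forward from the earlier date (February 8, 2383) to the later (January 18, 2386):
Day-of-year of February 8, 2383: 39.
Day-of-year of January 18, 2386: 18.
2383 has 365 days, so 365 − 39 = 326 days remain in 2383.
Full years: 2384: 366; 2385: 365. Sum = 731.
Total: 326 + 731 + 18 = 1075 days.
1075 mod 7 = 4, so 4 days before Saturday is Tuesday.

Tuesday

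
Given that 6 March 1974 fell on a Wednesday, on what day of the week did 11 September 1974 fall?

March 1974: 31 − 6 = 25 days remain.
Then April (30), May (31), June (30), July (31), August (31): 30 + 31 + 30 + 31 + 31 = 153 days.
September 1–11, 1974: 11 days.
Total: 25 + 153 + 11 = 189 days.
189 is a multiple of 7, so 11 September 1974 falls on the same weekday: Wednesday.

Wednesday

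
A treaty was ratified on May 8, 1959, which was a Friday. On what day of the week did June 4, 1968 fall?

Tuesday

From May 8, 1959 to May 8, 1968: 9 years, of which 3 contain a Feb 29 — 6×365 + 3×366 = 3288 days.
May 1968: 31 − 8 = 23 days remain.
June 1–4, 1968: 4 days.
Residual: 27 days.
Total: 3315 days.
3315 mod 7 = 4, so 4 days after Friday is Tuesday.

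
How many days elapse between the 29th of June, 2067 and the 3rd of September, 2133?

24172

From June 29, 2067 to June 29, 2133: 66 years, of which 16 contain a Feb 29 — 50×365 + 16×366 = 24106 days.
(2100 is not a leap year (divisible by 100 but not 400).)
June 2133: 30 − 29 = 1 day remains.
Then July (31), August (31): 31 + 31 = 62 days.
September 1–3, 2133: 3 days.
Residual: 66 days.
Total: 24172 days.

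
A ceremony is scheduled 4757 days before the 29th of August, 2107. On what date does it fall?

the 19th of August, 2094

Count 4757 days before August 29, 2107:
Day-of-year of August 19, 2094: 231.
Day-of-year of August 29, 2107: 241.
2094 has 365 days, so 365 − 231 = 134 days remain in 2094.
Full years 2095–2106: 10 common + 2 leap = 10×365 + 2×366 = 4382 days.
Total: 134 + 4382 + 241 = 4757 days.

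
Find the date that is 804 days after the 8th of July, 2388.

the 20th of September, 2390

Count 804 days after July 8, 2388:
Day-of-year of July 8, 2388: 190.
Day-of-year of September 20, 2390: 263.
2388 has 366 days, so 366 − 190 = 176 days remain in 2388.
Full years: 2389: 365. Sum = 365.
Total: 176 + 365 + 263 = 804 days.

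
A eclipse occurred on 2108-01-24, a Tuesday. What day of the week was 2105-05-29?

Count forward from the earlier date (May 29, 2105) to the later (January 24, 2108):
May 29, 2105 → May 29, 2106: 365 days.
May 29, 2106 → May 29, 2107: 365 days.
May 2107: 31 − 29 = 2 days remain.
Then June (30), July (31), August (31), September (30), October (31), November (30), December (31): 30 + 31 + 31 + 30 + 31 + 30 + 31 = 214 days.
January 1–24, 2108: 24 days.
Residual: 240 days.
Total: 970 days.
970 mod 7 = 4, so 4 days before Tuesday is Friday.

Friday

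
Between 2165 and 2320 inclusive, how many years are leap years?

37

Years divisible by 4: 2168, 2172, …, 2320 — 39 in all.
Of these, 2200, 2300 are divisible by 100 but not 400, so not leap.
Leap years: 39 − 2 = 37.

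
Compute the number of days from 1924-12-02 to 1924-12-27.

Within December 1924: 27 − 2 = 25 days.

25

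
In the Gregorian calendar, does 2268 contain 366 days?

2268 is a leap year.

Yes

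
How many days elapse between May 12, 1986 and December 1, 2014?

From May 12, 1986 to May 12, 2014: 28 years, of which 7 contain a Feb 29 — 21×365 + 7×366 = 10227 days.
(2000 is a leap year (divisible by 400).)
May 2014: 31 − 12 = 19 days remain.
Then June (30), July (31), August (31), September (30), October (31), November (30): 30 + 31 + 31 + 30 + 31 + 30 = 183 days.
December 1, 2014: 1 day.
Residual: 203 days.
Total: 10430 days.

10430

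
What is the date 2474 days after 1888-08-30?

1895-06-09

Count 2474 days after August 30, 1888:
Day-of-year of August 30, 1888: 243.
Day-of-year of June 9, 1895: 160.
1888 has 366 days, so 366 − 243 = 123 days remain in 1888.
Full years: 1889: 365; 1890: 365; 1891: 365; 1892: 366; 1893: 365; 1894: 365. Sum = 2191.
Total: 123 + 2191 + 160 = 2474 days.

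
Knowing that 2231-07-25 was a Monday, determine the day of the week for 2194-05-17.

Count forward from the earlier date (May 17, 2194) to the later (July 25, 2231):
Day-of-year of May 17, 2194: 137.
Day-of-year of July 25, 2231: 206.
2194 has 365 days, so 365 − 137 = 228 days remain in 2194.
Full years 2195–2230: 28 common + 8 leap = 28×365 + 8×366 = 13148 days.
Total: 228 + 13148 + 206 = 13582 days.
13582 mod 7 = 2, so 2 days before Monday is Saturday.

Saturday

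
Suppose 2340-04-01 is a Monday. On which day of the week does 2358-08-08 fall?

Friday

From April 1, 2340 to April 1, 2358: 18 years, of which 4 contain a Feb 29 — 14×365 + 4×366 = 6574 days.
April 2358: 30 − 1 = 29 days remain.
Then May (31), June (30), July (31): 31 + 30 + 31 = 92 days.
August 1–8, 2358: 8 days.
Residual: 129 days.
Total: 6703 days.
6703 mod 7 = 4, so 4 days after Monday is Friday.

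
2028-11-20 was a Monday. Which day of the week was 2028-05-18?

Count forward from the earlier date (May 18, 2028) to the later (November 20, 2028):
May 2028: 31 − 18 = 13 days remain.
Then June (30), July (31), August (31), September (30), October (31): 30 + 31 + 31 + 30 + 31 = 153 days.
November 1–20, 2028: 20 days.
Total: 13 + 153 + 20 = 186 days.
186 mod 7 = 4, so 4 days before Monday is Thursday.

Thursday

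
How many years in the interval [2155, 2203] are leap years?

11

Years divisible by 4 in [2155, 2203]: 2156, 2160, 2164, 2168, 2172, 2176, 2180, 2184, 2188, 2192, 2196, 2200.
Of these, 2200 is divisible by 100 but not 400, so not leap.
Leap years: 12 − 1 = 11.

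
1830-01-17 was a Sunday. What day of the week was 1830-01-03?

Sunday

Count forward from the earlier date (January 3, 1830) to the later (January 17, 1830):
Within January 1830: 17 − 3 = 14 days.
14 is a multiple of 7, so 1830-01-03 falls on the same weekday: Sunday.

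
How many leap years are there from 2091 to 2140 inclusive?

Years divisible by 4: 2092, 2096, …, 2140 — 13 in all.
Of these, 2100 is divisible by 100 but not 400, so not leap.
Leap years: 13 − 1 = 12.

12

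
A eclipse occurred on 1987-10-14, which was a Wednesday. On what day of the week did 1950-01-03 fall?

Count forward from the earlier date (January 3, 1950) to the later (October 14, 1987):
Day-of-year of January 3, 1950: 3.
Day-of-year of October 14, 1987: 287.
1950 has 365 days, so 365 − 3 = 362 days remain in 1950.
Full years 1951–1986: 27 common + 9 leap = 27×365 + 9×366 = 13149 days.
Total: 362 + 13149 + 287 = 13798 days.
13798 mod 7 = 1, so 1 day before Wednesday is Tuesday.

Tuesday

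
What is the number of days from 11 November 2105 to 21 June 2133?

10084

From November 11, 2105 to November 11, 2132: 27 years, of which 7 contain a Feb 29 — 20×365 + 7×366 = 9862 days.
November 2132: 30 − 11 = 19 days remain.
Then December (31), January (31), February 2133 (28), March (31), April (30), May (31): 31 + 31 + 28 + 31 + 30 + 31 = 182 days.
June 1–21, 2133: 21 days.
Residual: 222 days.
Total: 10084 days.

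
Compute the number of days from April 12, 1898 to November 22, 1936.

14103

Day-of-year of April 12, 1898: 102.
Day-of-year of November 22, 1936: 327.
1898 has 365 days, so 365 − 102 = 263 days remain in 1898.
Full years 1899–1935: 29 common + 8 leap = 29×365 + 8×366 = 13513 days.
Total: 263 + 13513 + 327 = 14103 days.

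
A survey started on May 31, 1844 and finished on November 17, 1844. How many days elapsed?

170

May 1844: 31 − 31 = 0 days remain.
Then June (30), July (31), August (31), September (30), October (31): 30 + 31 + 31 + 30 + 31 = 153 days.
November 1–17, 1844: 17 days.
Total: 0 + 153 + 17 = 170 days.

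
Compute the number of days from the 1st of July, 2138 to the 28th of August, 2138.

58

July 2138: 31 − 1 = 30 days remain.
August 1–28, 2138: 28 days.
Total: 30 + 28 = 58 days.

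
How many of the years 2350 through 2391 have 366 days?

10

Years divisible by 4 in [2350, 2391]: 2352, 2356, 2360, 2364, 2368, 2372, 2376, 2380, 2384, 2388.
No century exceptions apply. Count: 10.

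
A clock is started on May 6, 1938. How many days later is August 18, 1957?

From May 6, 1938 to May 6, 1957: 19 years, of which 5 contain a Feb 29 — 14×365 + 5×366 = 6940 days.
May 1957: 31 − 6 = 25 days remain.
Then June (30), July (31): 30 + 31 = 61 days.
August 1–18, 1957: 18 days.
Residual: 104 days.
Total: 7044 days.

7044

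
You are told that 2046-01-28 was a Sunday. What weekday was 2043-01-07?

Wednesday

Count forward from the earlier date (January 7, 2043) to the later (January 28, 2046):
January 7, 2043 → January 7, 2044: 365 days.
January 7, 2044 → January 7, 2045: 366 days (2044 is a leap year).
January 7, 2045 → January 7, 2046: 365 days.
Within January 2046: 28 − 7 = 21 days.
Total: 1117 days.
1117 mod 7 = 4, so 4 days before Sunday is Wednesday.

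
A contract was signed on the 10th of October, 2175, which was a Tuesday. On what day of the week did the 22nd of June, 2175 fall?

Thursday

Count forward from the earlier date (June 22, 2175) to the later (October 10, 2175):
June 2175: 30 − 22 = 8 days remain.
Then July (31), August (31), September (30): 31 + 31 + 30 = 92 days.
October 1–10, 2175: 10 days.
Total: 8 + 92 + 10 = 110 days.
110 mod 7 = 5, so 5 days before Tuesday is Thursday.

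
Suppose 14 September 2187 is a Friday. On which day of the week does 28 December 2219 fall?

From September 14, 2187 to September 14, 2219: 32 years, of which 7 contain a Feb 29 — 25×365 + 7×366 = 11687 days.
(2200 is not a leap year (divisible by 100 but not 400).)
September 2219: 30 − 14 = 16 days remain.
Then October (31), November (30): 31 + 30 = 61 days.
December 1–28, 2219: 28 days.
Residual: 105 days.
Total: 11792 days.
11792 mod 7 = 4, so 4 days after Friday is Tuesday.

Tuesday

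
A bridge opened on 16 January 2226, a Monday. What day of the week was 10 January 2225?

Monday

Count forward from the earlier date (January 10, 2225) to the later (January 16, 2226):
Day-of-year of January 10, 2225: 10.
Day-of-year of January 16, 2226: 16.
2225 has 365 days, so 365 − 10 = 355 days remain in 2225.
Total: 355 + 16 = 371 days.
371 is a multiple of 7, so 10 January 2225 falls on the same weekday: Monday.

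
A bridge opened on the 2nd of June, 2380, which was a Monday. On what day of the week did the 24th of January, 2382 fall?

Day-of-year of June 2, 2380: 154.
Day-of-year of January 24, 2382: 24.
2380 has 366 days, so 366 − 154 = 212 days remain in 2380.
Full years: 2381: 365. Sum = 365.
Total: 212 + 365 + 24 = 601 days.
601 mod 7 = 6, so 6 days after Monday is Sunday.

Sunday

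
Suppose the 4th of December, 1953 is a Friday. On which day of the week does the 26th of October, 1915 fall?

Tuesday

Count forward from the earlier date (October 26, 1915) to the later (December 4, 1953):
Day-of-year of October 26, 1915: 299.
Day-of-year of December 4, 1953: 338.
1915 has 365 days, so 365 − 299 = 66 days remain in 1915.
Full years 1916–1952: 27 common + 10 leap = 27×365 + 10×366 = 13515 days.
Total: 66 + 13515 + 338 = 13919 days.
13919 mod 7 = 3, so 3 days before Friday is Tuesday.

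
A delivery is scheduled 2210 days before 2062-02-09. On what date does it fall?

2056-01-22

Count 2210 days before February 9, 2062:
Day-of-year of January 22, 2056: 22.
Day-of-year of February 9, 2062: 40.
2056 has 366 days, so 366 − 22 = 344 days remain in 2056.
Full years: 2057: 365; 2058: 365; 2059: 365; 2060: 366; 2061: 365. Sum = 1826.
Total: 344 + 1826 + 40 = 2210 days.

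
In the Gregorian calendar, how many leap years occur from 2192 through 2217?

Years divisible by 4 in [2192, 2217]: 2192, 2196, 2200, 2204, 2208, 2212, 2216.
Of these, 2200 is divisible by 100 but not 400, so not leap.
Leap years: 7 − 1 = 6.

6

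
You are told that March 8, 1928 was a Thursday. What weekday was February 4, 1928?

Saturday

Count forward from the earlier date (February 4, 1928) to the later (March 8, 1928):
February 1928: 29 − 4 = 25 days remain (1928 is a leap year, so February has 29 days).
March 1–8, 1928: 8 days.
Total: 25 + 8 = 33 days.
33 mod 7 = 5, so 5 days before Thursday is Saturday.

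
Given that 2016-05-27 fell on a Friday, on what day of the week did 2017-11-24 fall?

Friday

May 27, 2016 → May 27, 2017: 365 days.
May 2017: 31 − 27 = 4 days remain.
Then June (30), July (31), August (31), September (30), October (31): 30 + 31 + 31 + 30 + 31 = 153 days.
November 1–24, 2017: 24 days.
Residual: 181 days.
Total: 546 days.
546 is a multiple of 7, so 2017-11-24 falls on the same weekday: Friday.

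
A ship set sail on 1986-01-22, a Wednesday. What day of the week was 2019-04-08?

Monday

From January 22, 1986 to January 22, 2019: 33 years, of which 8 contain a Feb 29 — 25×365 + 8×366 = 12053 days.
(2000 is a leap year (divisible by 400).)
January 2019: 31 − 22 = 9 days remain.
Then February 2019 (28), March (31): 28 + 31 = 59 days.
April 1–8, 2019: 8 days.
Residual: 76 days.
Total: 12129 days.
12129 mod 7 = 5, so 5 days after Wednesday is Monday.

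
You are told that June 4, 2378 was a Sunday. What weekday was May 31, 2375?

Count forward from the earlier date (May 31, 2375) to the later (June 4, 2378):
Day-of-year of May 31, 2375: 151.
Day-of-year of June 4, 2378: 155.
2375 has 365 days, so 365 − 151 = 214 days remain in 2375.
Full years: 2376: 366; 2377: 365. Sum = 731.
Total: 214 + 731 + 155 = 1100 days.
1100 mod 7 = 1, so 1 day before Sunday is Saturday.

Saturday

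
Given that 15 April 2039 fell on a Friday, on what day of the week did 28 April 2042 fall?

Monday

Day-of-year of April 15, 2039: 105.
Day-of-year of April 28, 2042: 118.
2039 has 365 days, so 365 − 105 = 260 days remain in 2039.
Full years: 2040: 366; 2041: 365. Sum = 731.
Total: 260 + 731 + 118 = 1109 days.
1109 mod 7 = 3, so 3 days after Friday is Monday.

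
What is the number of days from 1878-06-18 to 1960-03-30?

From June 18, 1878 to June 18, 1959: 81 years, of which 19 contain a Feb 29 — 62×365 + 19×366 = 29584 days.
(1900 is not a leap year (divisible by 100 but not 400).)
June 1959: 30 − 18 = 12 days remain.
Then July (31), August (31), September (30), October (31), November (30), December (31), January (31), February 1960 (29): 31 + 31 + 30 + 31 + 30 + 31 + 31 + 29 = 244 days.
March 1–30, 1960: 30 days.
Residual: 286 days.
Total: 29870 days.

29870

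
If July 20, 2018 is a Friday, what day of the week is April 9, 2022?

Day-of-year of July 20, 2018: 201.
Day-of-year of April 9, 2022: 99.
2018 has 365 days, so 365 − 201 = 164 days remain in 2018.
Full years: 2019: 365; 2020: 366; 2021: 365. Sum = 1096.
Total: 164 + 1096 + 99 = 1359 days.
1359 mod 7 = 1, so 1 day after Friday is Saturday.

Saturday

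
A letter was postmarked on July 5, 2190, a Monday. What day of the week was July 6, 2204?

Friday

Day-of-year of July 5, 2190: 186.
Day-of-year of July 6, 2204: 188.
2190 has 365 days, so 365 − 186 = 179 days remain in 2190.
Full years 2191–2203: 11 common + 2 leap = 11×365 + 2×366 = 4747 days.
Total: 179 + 4747 + 188 = 5114 days.
5114 mod 7 = 4, so 4 days after Monday is Friday.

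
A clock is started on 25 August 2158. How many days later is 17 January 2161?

876

August 25, 2158 → August 25, 2159: 365 days.
August 25, 2159 → August 25, 2160: 366 days (2160 is a leap year).
August 2160: 31 − 25 = 6 days remain.
Then September (30), October (31), November (30), December (31): 30 + 31 + 30 + 31 = 122 days.
January 1–17, 2161: 17 days.
Residual: 145 days.
Total: 876 days.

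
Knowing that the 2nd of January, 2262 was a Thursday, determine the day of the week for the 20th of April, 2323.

Friday

From January 2, 2262 to January 2, 2323: 61 years, of which 14 contain a Feb 29 — 47×365 + 14×366 = 22279 days.
(2300 is not a leap year (divisible by 100 but not 400).)
January 2323: 31 − 2 = 29 days remain.
Then February 2323 (28), March (31): 28 + 31 = 59 days.
April 1–20, 2323: 20 days.
Residual: 108 days.
Total: 22387 days.
22387 mod 7 = 1, so 1 day after Thursday is Friday.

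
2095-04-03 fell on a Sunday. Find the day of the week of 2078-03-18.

Friday

Count forward from the earlier date (March 18, 2078) to the later (April 3, 2095):
Day-of-year of March 18, 2078: 77.
Day-of-year of April 3, 2095: 93.
2078 has 365 days, so 365 − 77 = 288 days remain in 2078.
Full years 2079–2094: 12 common + 4 leap = 12×365 + 4×366 = 5844 days.
Total: 288 + 5844 + 93 = 6225 days.
6225 mod 7 = 2, so 2 days before Sunday is Friday.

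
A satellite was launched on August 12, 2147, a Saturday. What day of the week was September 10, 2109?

Count forward from the earlier date (September 10, 2109) to the later (August 12, 2147):
Day-of-year of September 10, 2109: 253.
Day-of-year of August 12, 2147: 224.
2109 has 365 days, so 365 − 253 = 112 days remain in 2109.
Full years 2110–2146: 28 common + 9 leap = 28×365 + 9×366 = 13514 days.
Total: 112 + 13514 + 224 = 13850 days.
13850 mod 7 = 4, so 4 days before Saturday is Tuesday.

Tuesday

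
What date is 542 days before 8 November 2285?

15 May 2284

Count 542 days before November 8, 2285:
May 15, 2284 → May 15, 2285: 365 days.
May 2285: 31 − 15 = 16 days remain.
Then June (30), July (31), August (31), September (30), October (31): 30 + 31 + 31 + 30 + 31 = 153 days.
November 1–8, 2285: 8 days.
Residual: 177 days.
Total: 542 days.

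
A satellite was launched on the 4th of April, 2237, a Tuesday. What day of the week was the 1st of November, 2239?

April 4, 2237 → April 4, 2238: 365 days.
April 4, 2238 → April 4, 2239: 365 days.
April 2239: 30 − 4 = 26 days remain.
Then May (31), June (30), July (31), August (31), September (30), October (31): 31 + 30 + 31 + 31 + 30 + 31 = 184 days.
November 1, 2239: 1 day.
Residual: 211 days.
Total: 941 days.
941 mod 7 = 3, so 3 days after Tuesday is Friday.

Friday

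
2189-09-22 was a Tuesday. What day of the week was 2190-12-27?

Day-of-year of September 22, 2189: 265.
Day-of-year of December 27, 2190: 361.
2189 has 365 days, so 365 − 265 = 100 days remain in 2189.
Total: 100 + 361 = 461 days.
461 mod 7 = 6, so 6 days after Tuesday is Monday.

Monday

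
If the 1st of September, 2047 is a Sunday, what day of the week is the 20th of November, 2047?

September 2047: 30 − 1 = 29 days remain.
Then October (31): 31 days.
November 1–20, 2047: 20 days.
Total: 29 + 31 + 20 = 80 days.
80 mod 7 = 3, so 3 days after Sunday is Wednesday.

Wednesday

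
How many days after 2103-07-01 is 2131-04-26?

Day-of-year of July 1, 2103: 182.
Day-of-year of April 26, 2131: 116.
2103 has 365 days, so 365 − 182 = 183 days remain in 2103.
Full years 2104–2130: 20 common + 7 leap = 20×365 + 7×366 = 9862 days.
Total: 183 + 9862 + 116 = 10161 days.

10161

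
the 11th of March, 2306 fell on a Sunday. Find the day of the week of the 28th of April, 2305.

Count forward from the earlier date (April 28, 2305) to the later (March 11, 2306):
April 2305: 30 − 28 = 2 days remain.
Then 10 full months totalling 304 days.
March 1–11, 2306: 11 days.
Total: 2 + 304 + 11 = 317 days.
317 mod 7 = 2, so 2 days before Sunday is Friday.

Friday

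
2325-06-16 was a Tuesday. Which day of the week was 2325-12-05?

Saturday

June 2325: 30 − 16 = 14 days remain.
Then July (31), August (31), September (30), October (31), November (30): 31 + 31 + 30 + 31 + 30 = 153 days.
December 1–5, 2325: 5 days.
Total: 14 + 153 + 5 = 172 days.
172 mod 7 = 4, so 4 days after Tuesday is Saturday.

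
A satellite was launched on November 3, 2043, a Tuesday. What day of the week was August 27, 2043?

Count forward from the earlier date (August 27, 2043) to the later (November 3, 2043):
August 2043: 31 − 27 = 4 days remain.
Then September (30), October (31): 30 + 31 = 61 days.
November 1–3, 2043: 3 days.
Total: 4 + 61 + 3 = 68 days.
68 mod 7 = 5, so 5 days before Tuesday is Thursday.

Thursday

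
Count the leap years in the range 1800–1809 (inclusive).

Years divisible by 4 in [1800, 1809]: 1800, 1804, 1808.
Of these, 1800 is divisible by 100 but not 400, so not leap.
Leap years: 3 − 1 = 2.

2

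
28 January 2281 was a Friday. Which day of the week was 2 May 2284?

Friday

January 28, 2281 → January 28, 2282: 365 days.
January 28, 2282 → January 28, 2283: 365 days.
January 28, 2283 → January 28, 2284: 365 days.
January 2284: 31 − 28 = 3 days remain.
Then February 2284 (29), March (31), April (30): 29 + 31 + 30 = 90 days.
May 1–2, 2284: 2 days.
Residual: 95 days.
Total: 1190 days.
1190 is a multiple of 7, so 2 May 2284 falls on the same weekday: Friday.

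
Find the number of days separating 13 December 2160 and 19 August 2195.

12667

From December 13, 2160 to December 13, 2194: 34 years, of which 8 contain a Feb 29 — 26×365 + 8×366 = 12418 days.
December 2194: 31 − 13 = 18 days remain.
Then January (31), February 2195 (28), March (31), April (30), May (31), June (30), July (31): 31 + 28 + 31 + 30 + 31 + 30 + 31 = 212 days.
August 1–19, 2195: 19 days.
Residual: 249 days.
Total: 12667 days.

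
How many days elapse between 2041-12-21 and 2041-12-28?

7

Within December 2041: 28 − 21 = 7 days.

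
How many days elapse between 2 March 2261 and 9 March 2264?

Day-of-year of March 2, 2261: 61.
Day-of-year of March 9, 2264: 69.
2261 has 365 days, so 365 − 61 = 304 days remain in 2261.
Full years: 2262: 365; 2263: 365. Sum = 730.
Total: 304 + 730 + 69 = 1103 days.

1103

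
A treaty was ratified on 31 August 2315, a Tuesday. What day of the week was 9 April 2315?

Count forward from the earlier date (April 9, 2315) to the later (August 31, 2315):
April 2315: 30 − 9 = 21 days remain.
Then May (31), June (30), July (31): 31 + 30 + 31 = 92 days.
August 1–31, 2315: 31 days.
Total: 21 + 92 + 31 = 144 days.
144 mod 7 = 4, so 4 days before Tuesday is Friday.

Friday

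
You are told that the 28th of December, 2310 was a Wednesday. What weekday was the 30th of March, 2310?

Count forward from the earlier date (March 30, 2310) to the later (December 28, 2310):
March 2310: 31 − 30 = 1 day remains.
Then April (30), May (31), June (30), July (31), August (31), September (30), October (31), November (30): 30 + 31 + 30 + 31 + 31 + 30 + 31 + 30 = 244 days.
December 1–28, 2310: 28 days.
Total: 1 + 244 + 28 = 273 days.
273 is a multiple of 7, so the 30th of March, 2310 falls on the same weekday: Wednesday.

Wednesday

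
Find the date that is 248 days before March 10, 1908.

July 6, 1907

Count 248 days before March 10, 1908:
July 1907: 31 − 6 = 25 days remain.
Then August (31), September (30), October (31), November (30), December (31), January (31), February 1908 (29): 31 + 30 + 31 + 30 + 31 + 31 + 29 = 213 days.
March 1–10, 1908: 10 days.
Total: 25 + 213 + 10 = 248 days.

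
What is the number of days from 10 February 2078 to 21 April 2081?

1166

February 10, 2078 → February 10, 2079: 365 days.
February 10, 2079 → February 10, 2080: 365 days.
February 10, 2080 → February 10, 2081: 366 days (2080 is a leap year).
February 2081: 28 − 10 = 18 days remain (2081 is not a leap year, so February has 28 days).
Then March (31): 31 days.
April 1–21, 2081: 21 days.
Residual: 70 days.
Total: 1166 days.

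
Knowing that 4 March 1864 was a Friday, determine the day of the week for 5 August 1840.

Count forward from the earlier date (August 5, 1840) to the later (March 4, 1864):
From August 5, 1840 to August 5, 1863: 23 years, of which 5 contain a Feb 29 — 18×365 + 5×366 = 8400 days.
August 1863: 31 − 5 = 26 days remain.
Then September (30), October (31), November (30), December (31), January (31), February 1864 (29): 30 + 31 + 30 + 31 + 31 + 29 = 182 days.
March 1–4, 1864: 4 days.
Residual: 212 days.
Total: 8612 days.
8612 mod 7 = 2, so 2 days before Friday is Wednesday.

Wednesday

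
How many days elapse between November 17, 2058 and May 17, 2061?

912

November 17, 2058 → November 17, 2059: 365 days.
November 17, 2059 → November 17, 2060: 366 days (2060 is a leap year).
November 2060: 30 − 17 = 13 days remain.
Then December (31), January (31), February 2061 (28), March (31), April (30): 31 + 31 + 28 + 31 + 30 = 151 days.
May 1–17, 2061: 17 days.
Residual: 181 days.
Total: 912 days.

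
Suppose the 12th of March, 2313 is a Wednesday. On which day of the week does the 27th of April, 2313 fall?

March 2313: 31 − 12 = 19 days remain.
April 1–27, 2313: 27 days.
Total: 19 + 27 = 46 days.
46 mod 7 = 4, so 4 days after Wednesday is Sunday.

Sunday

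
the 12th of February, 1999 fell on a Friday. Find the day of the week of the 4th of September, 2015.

Day-of-year of February 12, 1999: 43.
Day-of-year of September 4, 2015: 247.
1999 has 365 days, so 365 − 43 = 322 days remain in 1999.
Full years 2000–2014: 11 common + 4 leap = 11×365 + 4×366 = 5479 days.
Total: 322 + 5479 + 247 = 6048 days.
6048 is a multiple of 7, so the 4th of September, 2015 falls on the same weekday: Friday.

Friday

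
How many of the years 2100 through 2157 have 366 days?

14

Years divisible by 4: 2100, 2104, …, 2156 — 15 in all.
Of these, 2100 is divisible by 100 but not 400, so not leap.
Leap years: 15 − 1 = 14.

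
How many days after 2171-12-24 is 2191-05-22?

7089

From December 24, 2171 to December 24, 2190: 19 years, of which 5 contain a Feb 29 — 14×365 + 5×366 = 6940 days.
December 2190: 31 − 24 = 7 days remain.
Then January (31), February 2191 (28), March (31), April (30): 31 + 28 + 31 + 30 = 120 days.
May 1–22, 2191: 22 days.
Residual: 149 days.
Total: 7089 days.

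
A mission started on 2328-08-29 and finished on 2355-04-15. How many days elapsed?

From August 29, 2328 to August 29, 2354: 26 years, of which 6 contain a Feb 29 — 20×365 + 6×366 = 9496 days.
August 2354: 31 − 29 = 2 days remain.
Then September (30), October (31), November (30), December (31), January (31), February 2355 (28), March (31): 30 + 31 + 30 + 31 + 31 + 28 + 31 = 212 days.
April 1–15, 2355: 15 days.
Residual: 229 days.
Total: 9725 days.

9725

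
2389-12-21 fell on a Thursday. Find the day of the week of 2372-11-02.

Count forward from the earlier date (November 2, 2372) to the later (December 21, 2389):
From November 2, 2372 to November 2, 2389: 17 years, of which 4 contain a Feb 29 — 13×365 + 4×366 = 6209 days.
November 2389: 30 − 2 = 28 days remain.
December 1–21, 2389: 21 days.
Residual: 49 days.
Total: 6258 days.
6258 is a multiple of 7, so 2372-11-02 falls on the same weekday: Thursday.

Thursday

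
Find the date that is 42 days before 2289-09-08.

2289-07-28

Count 42 days before September 8, 2289:
July 2289: 31 − 28 = 3 days remain.
Then August (31): 31 days.
September 1–8, 2289: 8 days.
Total: 3 + 31 + 8 = 42 days.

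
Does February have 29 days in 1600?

1600 is a leap year (divisible by 400).

Yes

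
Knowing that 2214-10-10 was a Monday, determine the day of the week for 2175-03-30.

Thursday

Count forward from the earlier date (March 30, 2175) to the later (October 10, 2214):
From March 30, 2175 to March 30, 2214: 39 years, of which 9 contain a Feb 29 — 30×365 + 9×366 = 14244 days.
(2200 is not a leap year (divisible by 100 but not 400).)
March 2214: 31 − 30 = 1 day remains.
Then April (30), May (31), June (30), July (31), August (31), September (30): 30 + 31 + 30 + 31 + 31 + 30 = 183 days.
October 1–10, 2214: 10 days.
Residual: 194 days.
Total: 14438 days.
14438 mod 7 = 4, so 4 days before Monday is Thursday.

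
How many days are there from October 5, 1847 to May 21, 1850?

959

Day-of-year of October 5, 1847: 278.
Day-of-year of May 21, 1850: 141.
1847 has 365 days, so 365 − 278 = 87 days remain in 1847.
Full years: 1848: 366; 1849: 365. Sum = 731.
Total: 87 + 731 + 141 = 959 days.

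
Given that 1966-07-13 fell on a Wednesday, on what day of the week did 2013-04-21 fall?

From July 13, 1966 to July 13, 2012: 46 years, of which 12 contain a Feb 29 — 34×365 + 12×366 = 16802 days.
(2000 is a leap year (divisible by 400).)
July 2012: 31 − 13 = 18 days remain.
Then August (31), September (30), October (31), November (30), December (31), January (31), February 2013 (28), March (31): 31 + 30 + 31 + 30 + 31 + 31 + 28 + 31 = 243 days.
April 1–21, 2013: 21 days.
Residual: 282 days.
Total: 17084 days.
17084 mod 7 = 4, so 4 days after Wednesday is Sunday.

Sunday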